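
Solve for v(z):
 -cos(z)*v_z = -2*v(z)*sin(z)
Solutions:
 v(z) = C1/cos(z)^2


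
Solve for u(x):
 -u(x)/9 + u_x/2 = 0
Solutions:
 u(x) = C1*exp(2*x/9)


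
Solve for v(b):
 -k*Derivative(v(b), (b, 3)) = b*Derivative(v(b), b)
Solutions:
 v(b) = C1 + Integral(C2*airyai(b*(-1/k)^(1/3)) + C3*airybi(b*(-1/k)^(1/3)), b)


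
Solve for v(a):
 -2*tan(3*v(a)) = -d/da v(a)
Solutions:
 v(a) = -asin(C1*exp(6*a))/3 + pi/3
 v(a) = asin(C1*exp(6*a))/3


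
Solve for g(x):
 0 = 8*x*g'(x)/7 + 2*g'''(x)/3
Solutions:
 g(x) = C1 + Integral(C2*airyai(-12^(1/3)*7^(2/3)*x/7) + C3*airybi(-12^(1/3)*7^(2/3)*x/7), x)


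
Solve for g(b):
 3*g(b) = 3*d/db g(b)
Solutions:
 g(b) = C1*exp(b)


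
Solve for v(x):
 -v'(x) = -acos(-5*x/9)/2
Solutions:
 v(x) = C1 + x*acos(-5*x/9)/2 + sqrt(81 - 25*x^2)/10


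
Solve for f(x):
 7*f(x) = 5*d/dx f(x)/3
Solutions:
 f(x) = C1*exp(21*x/5)


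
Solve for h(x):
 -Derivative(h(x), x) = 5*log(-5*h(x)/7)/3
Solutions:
 3*Integral(1/(log(-_y) - log(7) + log(5)), (_y, h(x)))/5 = C1 - x


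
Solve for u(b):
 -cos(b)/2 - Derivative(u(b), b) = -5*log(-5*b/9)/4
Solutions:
 u(b) = C1 + 5*b*log(-b)/4 - 5*b*log(3)/2 - 5*b/4 + 5*b*log(5)/4 - sin(b)/2


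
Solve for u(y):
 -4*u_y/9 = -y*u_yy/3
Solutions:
 u(y) = C1 + C2*y^(7/3)


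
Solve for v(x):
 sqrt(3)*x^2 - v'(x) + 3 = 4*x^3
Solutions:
 v(x) = C1 - x^4 + sqrt(3)*x^3/3 + 3*x


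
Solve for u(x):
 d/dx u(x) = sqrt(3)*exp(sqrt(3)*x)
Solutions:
 u(x) = C1 + exp(sqrt(3)*x)


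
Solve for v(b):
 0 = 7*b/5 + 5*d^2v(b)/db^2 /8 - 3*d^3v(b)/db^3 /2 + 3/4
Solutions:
 v(b) = C1 + C2*b + C3*exp(5*b/12) - 28*b^3/75 - 411*b^2/125


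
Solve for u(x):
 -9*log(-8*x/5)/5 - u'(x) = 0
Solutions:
 u(x) = C1 - 9*x*log(-x)/5 + 9*x*(-3*log(2) + 1 + log(5))/5


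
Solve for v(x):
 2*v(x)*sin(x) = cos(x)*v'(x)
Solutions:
 v(x) = C1/cos(x)^2


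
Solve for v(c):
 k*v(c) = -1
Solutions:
 v(c) = -1/k


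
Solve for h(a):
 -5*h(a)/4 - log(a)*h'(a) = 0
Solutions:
 h(a) = C1*exp(-5*li(a)/4)


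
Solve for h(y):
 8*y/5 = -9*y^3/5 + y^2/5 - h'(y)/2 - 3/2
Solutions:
 h(y) = C1 - 9*y^4/10 + 2*y^3/15 - 8*y^2/5 - 3*y


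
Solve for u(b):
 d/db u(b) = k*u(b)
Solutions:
 u(b) = C1*exp(b*k)


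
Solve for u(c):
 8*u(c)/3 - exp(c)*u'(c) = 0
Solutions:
 u(c) = C1*exp(-8*exp(-c)/3)


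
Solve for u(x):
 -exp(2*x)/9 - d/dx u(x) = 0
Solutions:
 u(x) = C1 - exp(2*x)/18


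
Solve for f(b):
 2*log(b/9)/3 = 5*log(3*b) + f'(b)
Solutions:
 f(b) = C1 - 13*b*log(b)/3 - 19*b*log(3)/3 + 13*b/3


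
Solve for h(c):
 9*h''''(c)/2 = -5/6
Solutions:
 h(c) = C1 + C2*c + C3*c^2 + C4*c^3 - 5*c^4/648


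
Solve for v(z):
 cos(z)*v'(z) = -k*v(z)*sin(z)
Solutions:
 v(z) = C1*exp(k*log(cos(z)))


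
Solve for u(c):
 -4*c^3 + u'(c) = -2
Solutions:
 u(c) = C1 + c^4 - 2*c


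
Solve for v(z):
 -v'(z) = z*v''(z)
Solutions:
 v(z) = C1 + C2*log(z)


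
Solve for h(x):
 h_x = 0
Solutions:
 h(x) = C1


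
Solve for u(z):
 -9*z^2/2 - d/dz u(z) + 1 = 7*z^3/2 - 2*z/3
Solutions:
 u(z) = C1 - 7*z^4/8 - 3*z^3/2 + z^2/3 + z


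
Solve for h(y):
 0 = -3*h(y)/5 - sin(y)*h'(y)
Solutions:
 h(y) = C1*(cos(y) + 1)^(3/10)/(cos(y) - 1)^(3/10)


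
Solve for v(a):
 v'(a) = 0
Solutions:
 v(a) = C1


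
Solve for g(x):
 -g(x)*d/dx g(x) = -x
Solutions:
 g(x) = -sqrt(C1 + x^2)
 g(x) = sqrt(C1 + x^2)


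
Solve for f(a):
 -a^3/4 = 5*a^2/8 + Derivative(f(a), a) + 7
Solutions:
 f(a) = C1 - a^4/16 - 5*a^3/24 - 7*a


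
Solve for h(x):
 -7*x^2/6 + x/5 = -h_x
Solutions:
 h(x) = C1 + 7*x^3/18 - x^2/10


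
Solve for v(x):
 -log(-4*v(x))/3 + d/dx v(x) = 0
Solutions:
 -3*Integral(1/(log(-_y) + 2*log(2)), (_y, v(x))) = C1 - x


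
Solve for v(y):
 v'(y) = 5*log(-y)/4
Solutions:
 v(y) = C1 + 5*y*log(-y)/4 - 5*y/4


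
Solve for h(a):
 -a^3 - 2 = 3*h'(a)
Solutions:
 h(a) = C1 - a^4/12 - 2*a/3


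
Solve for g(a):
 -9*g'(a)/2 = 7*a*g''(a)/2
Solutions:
 g(a) = C1 + C2/a^(2/7)


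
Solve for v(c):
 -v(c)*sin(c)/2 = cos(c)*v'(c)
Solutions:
 v(c) = C1*sqrt(cos(c))


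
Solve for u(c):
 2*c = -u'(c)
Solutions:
 u(c) = C1 - c^2


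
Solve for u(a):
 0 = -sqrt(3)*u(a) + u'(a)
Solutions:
 u(a) = C1*exp(sqrt(3)*a)


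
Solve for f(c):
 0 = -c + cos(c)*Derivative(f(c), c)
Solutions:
 f(c) = C1 + Integral(c/cos(c), c)


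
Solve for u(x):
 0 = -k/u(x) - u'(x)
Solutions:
 u(x) = -sqrt(C1 - 2*k*x)
 u(x) = sqrt(C1 - 2*k*x)


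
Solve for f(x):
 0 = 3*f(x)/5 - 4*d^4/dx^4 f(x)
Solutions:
 f(x) = C1*exp(-sqrt(2)*3^(1/4)*5^(3/4)*x/10) + C2*exp(sqrt(2)*3^(1/4)*5^(3/4)*x/10) + C3*sin(sqrt(2)*3^(1/4)*5^(3/4)*x/10) + C4*cos(sqrt(2)*3^(1/4)*5^(3/4)*x/10)


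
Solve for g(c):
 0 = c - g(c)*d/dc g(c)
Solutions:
 g(c) = -sqrt(C1 + c^2)
 g(c) = sqrt(C1 + c^2)


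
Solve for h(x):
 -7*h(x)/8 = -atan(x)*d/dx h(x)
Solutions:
 h(x) = C1*exp(7*Integral(1/atan(x), x)/8)


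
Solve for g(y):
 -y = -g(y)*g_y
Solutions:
 g(y) = -sqrt(C1 + y^2)
 g(y) = sqrt(C1 + y^2)


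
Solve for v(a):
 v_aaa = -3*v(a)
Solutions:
 v(a) = C3*exp(-3^(1/3)*a) + (C1*sin(3^(5/6)*a/2) + C2*cos(3^(5/6)*a/2))*exp(3^(1/3)*a/2)


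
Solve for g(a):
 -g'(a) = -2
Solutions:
 g(a) = C1 + 2*a


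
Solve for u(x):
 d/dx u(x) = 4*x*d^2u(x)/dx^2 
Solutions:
 u(x) = C1 + C2*x^(5/4)


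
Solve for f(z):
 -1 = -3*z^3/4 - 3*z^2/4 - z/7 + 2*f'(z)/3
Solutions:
 f(z) = C1 + 9*z^4/32 + 3*z^3/8 + 3*z^2/28 - 3*z/2


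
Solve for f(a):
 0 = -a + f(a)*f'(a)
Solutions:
 f(a) = -sqrt(C1 + a^2)
 f(a) = sqrt(C1 + a^2)


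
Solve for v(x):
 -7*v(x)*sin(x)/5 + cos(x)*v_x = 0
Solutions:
 v(x) = C1/cos(x)^(7/5)


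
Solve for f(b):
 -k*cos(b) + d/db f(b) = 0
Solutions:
 f(b) = C1 + k*sin(b)


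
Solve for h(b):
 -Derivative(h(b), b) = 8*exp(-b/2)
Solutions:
 h(b) = C1 + 16*exp(-b/2)


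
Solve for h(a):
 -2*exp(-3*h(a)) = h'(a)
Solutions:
 h(a) = log(C1 - 6*a)/3
 h(a) = log((-3^(1/3) - 3^(5/6)*I)*(C1 - 2*a)^(1/3)/2)
 h(a) = log((-3^(1/3) + 3^(5/6)*I)*(C1 - 2*a)^(1/3)/2)


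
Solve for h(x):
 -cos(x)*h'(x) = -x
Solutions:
 h(x) = C1 + Integral(x/cos(x), x)


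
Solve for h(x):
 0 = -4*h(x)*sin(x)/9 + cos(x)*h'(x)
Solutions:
 h(x) = C1/cos(x)^(4/9)


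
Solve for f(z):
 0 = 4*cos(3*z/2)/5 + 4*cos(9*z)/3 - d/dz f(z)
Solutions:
 f(z) = C1 + 8*sin(3*z/2)/15 + 4*sin(9*z)/27


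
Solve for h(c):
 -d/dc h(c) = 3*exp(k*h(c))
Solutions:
 h(c) = Piecewise((log(1/(C1*k + 3*c*k))/k, Ne(k, 0)), (nan, True))
 h(c) = Piecewise((C1 - 3*c, Eq(k, 0)), (nan, True))


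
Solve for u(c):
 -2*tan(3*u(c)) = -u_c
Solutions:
 u(c) = -asin(C1*exp(6*c))/3 + pi/3
 u(c) = asin(C1*exp(6*c))/3


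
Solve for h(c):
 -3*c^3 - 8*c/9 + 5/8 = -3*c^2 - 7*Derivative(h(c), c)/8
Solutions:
 h(c) = C1 + 6*c^4/7 - 8*c^3/7 + 32*c^2/63 - 5*c/7


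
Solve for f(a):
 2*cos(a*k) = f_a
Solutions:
 f(a) = C1 + 2*sin(a*k)/k


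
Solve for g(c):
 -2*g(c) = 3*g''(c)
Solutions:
 g(c) = C1*sin(sqrt(6)*c/3) + C2*cos(sqrt(6)*c/3)


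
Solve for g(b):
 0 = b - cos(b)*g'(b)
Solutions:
 g(b) = C1 + Integral(b/cos(b), b)


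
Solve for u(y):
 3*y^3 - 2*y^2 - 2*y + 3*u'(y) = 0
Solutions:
 u(y) = C1 - y^4/4 + 2*y^3/9 + y^2/3


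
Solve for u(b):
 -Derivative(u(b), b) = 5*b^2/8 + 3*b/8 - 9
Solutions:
 u(b) = C1 - 5*b^3/24 - 3*b^2/16 + 9*b


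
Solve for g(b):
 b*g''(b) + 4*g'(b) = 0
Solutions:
 g(b) = C1 + C2/b^3


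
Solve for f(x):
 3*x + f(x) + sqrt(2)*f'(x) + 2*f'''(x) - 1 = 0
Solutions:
 f(x) = C1*exp(x*(-2*2^(1/6)*3^(2/3)/(9 + 2*sqrt(3)*sqrt(sqrt(2) + 27/4))^(1/3) + 6^(1/3)*(9 + 2*sqrt(3)*sqrt(sqrt(2) + 27/4))^(1/3))/12)*sin(sqrt(3)*x*(6*2^(1/6)/(27 + 2*sqrt(27*sqrt(2) + 729/4))^(1/3) + 2^(1/3)*(27 + 2*sqrt(27*sqrt(2) + 729/4))^(1/3))/12) + C2*exp(x*(-2*2^(1/6)*3^(2/3)/(9 + 2*sqrt(3)*sqrt(sqrt(2) + 27/4))^(1/3) + 6^(1/3)*(9 + 2*sqrt(3)*sqrt(sqrt(2) + 27/4))^(1/3))/12)*cos(sqrt(3)*x*(6*2^(1/6)/(27 + 2*sqrt(27*sqrt(2) + 729/4))^(1/3) + 2^(1/3)*(27 + 2*sqrt(27*sqrt(2) + 729/4))^(1/3))/12) + C3*exp(-x*(-2*2^(1/6)*3^(2/3)/(9 + 2*sqrt(3)*sqrt(sqrt(2) + 27/4))^(1/3) + 6^(1/3)*(9 + 2*sqrt(3)*sqrt(sqrt(2) + 27/4))^(1/3))/6) - 3*x + 1 + 3*sqrt(2)


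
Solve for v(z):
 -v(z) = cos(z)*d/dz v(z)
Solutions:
 v(z) = C1*sqrt(sin(z) - 1)/sqrt(sin(z) + 1)


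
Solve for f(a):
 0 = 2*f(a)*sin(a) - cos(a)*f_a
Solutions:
 f(a) = C1/cos(a)^2


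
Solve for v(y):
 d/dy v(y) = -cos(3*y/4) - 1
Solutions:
 v(y) = C1 - y - 4*sin(3*y/4)/3


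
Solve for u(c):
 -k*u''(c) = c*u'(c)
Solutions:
 u(c) = C1 + C2*sqrt(k)*erf(sqrt(2)*c*sqrt(1/k)/2)


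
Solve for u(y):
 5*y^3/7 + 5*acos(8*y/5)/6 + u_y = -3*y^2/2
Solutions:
 u(y) = C1 - 5*y^4/28 - y^3/2 - 5*y*acos(8*y/5)/6 + 5*sqrt(25 - 64*y^2)/48


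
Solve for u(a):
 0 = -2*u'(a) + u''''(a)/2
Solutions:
 u(a) = C1 + C4*exp(2^(2/3)*a) + (C2*sin(2^(2/3)*sqrt(3)*a/2) + C3*cos(2^(2/3)*sqrt(3)*a/2))*exp(-2^(2/3)*a/2)


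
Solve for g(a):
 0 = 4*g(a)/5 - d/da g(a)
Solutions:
 g(a) = C1*exp(4*a/5)


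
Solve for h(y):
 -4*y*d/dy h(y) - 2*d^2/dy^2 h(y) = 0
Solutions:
 h(y) = C1 + C2*erf(y)


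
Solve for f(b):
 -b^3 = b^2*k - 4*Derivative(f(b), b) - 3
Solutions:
 f(b) = C1 + b^4/16 + b^3*k/12 - 3*b/4


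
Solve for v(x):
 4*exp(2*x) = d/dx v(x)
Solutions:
 v(x) = C1 + 2*exp(2*x)


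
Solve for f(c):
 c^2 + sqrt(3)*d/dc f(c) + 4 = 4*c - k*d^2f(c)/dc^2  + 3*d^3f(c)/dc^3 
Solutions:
 f(c) = C1 + C2*exp(c*(k - sqrt(k^2 + 12*sqrt(3)))/6) + C3*exp(c*(k + sqrt(k^2 + 12*sqrt(3)))/6) - sqrt(3)*c^3/9 + c^2*k/3 + 2*sqrt(3)*c^2/3 - 2*sqrt(3)*c*k^2/9 - 4*c*k/3 - 4*sqrt(3)*c/3 - 2*c


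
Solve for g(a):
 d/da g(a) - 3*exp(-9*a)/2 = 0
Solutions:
 g(a) = C1 - exp(-9*a)/6


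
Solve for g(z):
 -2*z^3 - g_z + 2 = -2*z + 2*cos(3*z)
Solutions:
 g(z) = C1 - z^4/2 + z^2 + 2*z - 2*sin(3*z)/3


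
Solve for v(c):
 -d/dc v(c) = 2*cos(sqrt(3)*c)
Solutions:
 v(c) = C1 - 2*sqrt(3)*sin(sqrt(3)*c)/3


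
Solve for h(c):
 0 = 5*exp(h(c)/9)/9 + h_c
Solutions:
 h(c) = 9*log(1/(C1 + 5*c)) + 36*log(3)


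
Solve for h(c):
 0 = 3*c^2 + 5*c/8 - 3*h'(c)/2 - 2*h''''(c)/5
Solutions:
 h(c) = C1 + C4*exp(-30^(1/3)*c/2) + 2*c^3/3 + 5*c^2/24 + (C2*sin(10^(1/3)*3^(5/6)*c/4) + C3*cos(10^(1/3)*3^(5/6)*c/4))*exp(30^(1/3)*c/4)


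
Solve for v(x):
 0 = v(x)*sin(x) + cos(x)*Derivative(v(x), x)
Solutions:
 v(x) = C1*cos(x)


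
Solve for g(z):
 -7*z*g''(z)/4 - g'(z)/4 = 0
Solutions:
 g(z) = C1 + C2*z^(6/7)


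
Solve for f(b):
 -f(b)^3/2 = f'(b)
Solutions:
 f(b) = -sqrt(-1/(C1 - b))
 f(b) = sqrt(-1/(C1 - b))


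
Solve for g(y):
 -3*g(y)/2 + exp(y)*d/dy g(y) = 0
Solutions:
 g(y) = C1*exp(-3*exp(-y)/2)


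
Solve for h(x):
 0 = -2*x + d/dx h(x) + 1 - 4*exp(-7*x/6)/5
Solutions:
 h(x) = C1 + x^2 - x - 24*exp(-7*x/6)/35


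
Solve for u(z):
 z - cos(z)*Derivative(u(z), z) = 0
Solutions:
 u(z) = C1 + Integral(z/cos(z), z)


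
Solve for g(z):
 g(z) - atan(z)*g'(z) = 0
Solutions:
 g(z) = C1*exp(Integral(1/atan(z), z))


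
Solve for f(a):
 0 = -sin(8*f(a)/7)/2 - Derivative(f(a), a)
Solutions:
 a/2 + 7*log(cos(8*f(a)/7) - 1)/16 - 7*log(cos(8*f(a)/7) + 1)/16 = C1


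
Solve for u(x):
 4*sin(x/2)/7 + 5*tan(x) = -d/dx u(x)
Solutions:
 u(x) = C1 + 5*log(cos(x)) + 8*cos(x/2)/7


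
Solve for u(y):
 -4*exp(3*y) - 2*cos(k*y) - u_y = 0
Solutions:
 u(y) = C1 - 4*exp(3*y)/3 - 2*sin(k*y)/k


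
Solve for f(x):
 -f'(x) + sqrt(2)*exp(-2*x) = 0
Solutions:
 f(x) = C1 - sqrt(2)*exp(-2*x)/2


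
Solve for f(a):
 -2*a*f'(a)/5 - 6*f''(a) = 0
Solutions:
 f(a) = C1 + C2*erf(sqrt(30)*a/30)


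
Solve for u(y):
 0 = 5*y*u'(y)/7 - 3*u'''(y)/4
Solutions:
 u(y) = C1 + Integral(C2*airyai(20^(1/3)*21^(2/3)*y/21) + C3*airybi(20^(1/3)*21^(2/3)*y/21), y)


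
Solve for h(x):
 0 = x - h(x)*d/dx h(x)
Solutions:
 h(x) = -sqrt(C1 + x^2)
 h(x) = sqrt(C1 + x^2)


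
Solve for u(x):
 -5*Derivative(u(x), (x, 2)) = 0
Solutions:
 u(x) = C1 + C2*x


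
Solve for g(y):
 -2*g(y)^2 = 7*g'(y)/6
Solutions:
 g(y) = 7/(C1 + 12*y)


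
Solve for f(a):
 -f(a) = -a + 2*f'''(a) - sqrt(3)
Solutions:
 f(a) = C3*exp(-2^(2/3)*a/2) + a + (C1*sin(2^(2/3)*sqrt(3)*a/4) + C2*cos(2^(2/3)*sqrt(3)*a/4))*exp(2^(2/3)*a/4) + sqrt(3)


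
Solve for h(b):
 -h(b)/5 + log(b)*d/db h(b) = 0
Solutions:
 h(b) = C1*exp(li(b)/5)


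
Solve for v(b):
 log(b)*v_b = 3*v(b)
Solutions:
 v(b) = C1*exp(3*li(b))


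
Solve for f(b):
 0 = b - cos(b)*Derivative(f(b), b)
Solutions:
 f(b) = C1 + Integral(b/cos(b), b)


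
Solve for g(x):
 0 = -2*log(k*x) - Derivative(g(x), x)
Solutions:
 g(x) = C1 - 2*x*log(k*x) + 2*x


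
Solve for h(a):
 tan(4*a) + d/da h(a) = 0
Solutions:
 h(a) = C1 + log(cos(4*a))/4


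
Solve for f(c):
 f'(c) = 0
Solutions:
 f(c) = C1


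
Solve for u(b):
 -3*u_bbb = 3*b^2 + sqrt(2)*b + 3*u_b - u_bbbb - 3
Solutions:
 u(b) = C1 + C2*exp(b*(-2^(2/3)*(sqrt(21) + 5)^(1/3)/4 - 2^(1/3)/(2*(sqrt(21) + 5)^(1/3)) + 1))*sin(2^(1/3)*sqrt(3)*b*(-2^(1/3)*(sqrt(21) + 5)^(1/3) + 2/(sqrt(21) + 5)^(1/3))/4) + C3*exp(b*(-2^(2/3)*(sqrt(21) + 5)^(1/3)/4 - 2^(1/3)/(2*(sqrt(21) + 5)^(1/3)) + 1))*cos(2^(1/3)*sqrt(3)*b*(-2^(1/3)*(sqrt(21) + 5)^(1/3) + 2/(sqrt(21) + 5)^(1/3))/4) + C4*exp(b*(2^(1/3)/(sqrt(21) + 5)^(1/3) + 1 + 2^(2/3)*(sqrt(21) + 5)^(1/3)/2)) - b^3/3 - sqrt(2)*b^2/6 + 3*b


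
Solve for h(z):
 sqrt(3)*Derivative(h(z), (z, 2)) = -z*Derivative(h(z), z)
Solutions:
 h(z) = C1 + C2*erf(sqrt(2)*3^(3/4)*z/6)


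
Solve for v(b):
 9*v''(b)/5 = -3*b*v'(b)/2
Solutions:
 v(b) = C1 + C2*erf(sqrt(15)*b/6)


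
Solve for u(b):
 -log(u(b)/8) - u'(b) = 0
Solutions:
 -Integral(1/(-log(_y) + 3*log(2)), (_y, u(b))) = C1 - b


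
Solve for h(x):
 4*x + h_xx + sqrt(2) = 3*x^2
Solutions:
 h(x) = C1 + C2*x + x^4/4 - 2*x^3/3 - sqrt(2)*x^2/2


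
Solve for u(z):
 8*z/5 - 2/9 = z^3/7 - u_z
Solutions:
 u(z) = C1 + z^4/28 - 4*z^2/5 + 2*z/9


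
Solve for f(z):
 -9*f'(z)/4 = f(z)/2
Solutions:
 f(z) = C1*exp(-2*z/9)


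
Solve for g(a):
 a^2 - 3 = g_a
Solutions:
 g(a) = C1 + a^3/3 - 3*a


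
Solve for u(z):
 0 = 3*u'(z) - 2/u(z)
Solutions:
 u(z) = -sqrt(C1 + 12*z)/3
 u(z) = sqrt(C1 + 12*z)/3


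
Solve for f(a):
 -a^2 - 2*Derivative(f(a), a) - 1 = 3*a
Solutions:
 f(a) = C1 - a^3/6 - 3*a^2/4 - a/2


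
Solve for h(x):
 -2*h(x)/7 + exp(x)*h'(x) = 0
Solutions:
 h(x) = C1*exp(-2*exp(-x)/7)


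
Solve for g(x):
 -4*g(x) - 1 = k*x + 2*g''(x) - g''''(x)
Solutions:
 g(x) = C1*exp(-x*sqrt(1 + sqrt(5))) + C2*exp(x*sqrt(1 + sqrt(5))) + C3*sin(x*sqrt(-1 + sqrt(5))) + C4*cos(x*sqrt(-1 + sqrt(5))) - k*x/4 - 1/4


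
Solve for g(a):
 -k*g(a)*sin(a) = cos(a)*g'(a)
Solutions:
 g(a) = C1*exp(k*log(cos(a)))


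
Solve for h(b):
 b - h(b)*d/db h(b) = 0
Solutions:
 h(b) = -sqrt(C1 + b^2)
 h(b) = sqrt(C1 + b^2)


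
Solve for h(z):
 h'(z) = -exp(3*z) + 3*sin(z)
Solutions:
 h(z) = C1 - exp(3*z)/3 - 3*cos(z)


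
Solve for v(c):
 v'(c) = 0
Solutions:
 v(c) = C1


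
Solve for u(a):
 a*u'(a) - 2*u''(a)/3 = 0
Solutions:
 u(a) = C1 + C2*erfi(sqrt(3)*a/2)


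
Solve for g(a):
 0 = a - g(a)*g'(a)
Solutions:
 g(a) = -sqrt(C1 + a^2)
 g(a) = sqrt(C1 + a^2)


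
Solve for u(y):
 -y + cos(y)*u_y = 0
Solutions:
 u(y) = C1 + Integral(y/cos(y), y)


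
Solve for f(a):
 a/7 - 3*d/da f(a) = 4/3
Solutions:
 f(a) = C1 + a^2/42 - 4*a/9


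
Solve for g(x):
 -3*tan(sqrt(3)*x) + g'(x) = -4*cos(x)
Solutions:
 g(x) = C1 - sqrt(3)*log(cos(sqrt(3)*x)) - 4*sin(x)


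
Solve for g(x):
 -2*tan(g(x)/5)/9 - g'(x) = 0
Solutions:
 g(x) = -5*asin(C1*exp(-2*x/45)) + 5*pi
 g(x) = 5*asin(C1*exp(-2*x/45))


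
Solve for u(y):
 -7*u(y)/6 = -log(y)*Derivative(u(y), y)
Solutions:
 u(y) = C1*exp(7*li(y)/6)


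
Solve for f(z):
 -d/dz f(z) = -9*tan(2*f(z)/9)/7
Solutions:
 f(z) = -9*asin(C1*exp(2*z/7))/2 + 9*pi/2
 f(z) = 9*asin(C1*exp(2*z/7))/2


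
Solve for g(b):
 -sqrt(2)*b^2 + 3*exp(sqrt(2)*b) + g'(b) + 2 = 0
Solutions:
 g(b) = C1 + sqrt(2)*b^3/3 - 2*b - 3*sqrt(2)*exp(sqrt(2)*b)/2


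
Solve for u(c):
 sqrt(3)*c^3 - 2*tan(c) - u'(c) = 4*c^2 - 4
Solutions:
 u(c) = C1 + sqrt(3)*c^4/4 - 4*c^3/3 + 4*c + 2*log(cos(c))


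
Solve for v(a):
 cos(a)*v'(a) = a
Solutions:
 v(a) = C1 + Integral(a/cos(a), a)


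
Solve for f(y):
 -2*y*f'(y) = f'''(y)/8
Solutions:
 f(y) = C1 + Integral(C2*airyai(-2*2^(1/3)*y) + C3*airybi(-2*2^(1/3)*y), y)


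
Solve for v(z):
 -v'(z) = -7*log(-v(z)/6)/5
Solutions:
 -5*Integral(1/(log(-_y) - log(6)), (_y, v(z)))/7 = C1 - z


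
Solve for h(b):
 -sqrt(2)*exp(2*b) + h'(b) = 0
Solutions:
 h(b) = C1 + sqrt(2)*exp(2*b)/2


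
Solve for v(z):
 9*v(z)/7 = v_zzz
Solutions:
 v(z) = C3*exp(21^(2/3)*z/7) + (C1*sin(3*3^(1/6)*7^(2/3)*z/14) + C2*cos(3*3^(1/6)*7^(2/3)*z/14))*exp(-21^(2/3)*z/14)


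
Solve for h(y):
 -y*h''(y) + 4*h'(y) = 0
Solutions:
 h(y) = C1 + C2*y^5


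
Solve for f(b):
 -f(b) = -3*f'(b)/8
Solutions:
 f(b) = C1*exp(8*b/3)


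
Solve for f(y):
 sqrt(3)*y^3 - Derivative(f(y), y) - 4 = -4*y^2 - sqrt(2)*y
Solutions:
 f(y) = C1 + sqrt(3)*y^4/4 + 4*y^3/3 + sqrt(2)*y^2/2 - 4*y


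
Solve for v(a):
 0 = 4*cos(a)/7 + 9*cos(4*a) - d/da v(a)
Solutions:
 v(a) = C1 + 4*sin(a)/7 + 9*sin(4*a)/4


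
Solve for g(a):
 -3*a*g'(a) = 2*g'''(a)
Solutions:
 g(a) = C1 + Integral(C2*airyai(-2^(2/3)*3^(1/3)*a/2) + C3*airybi(-2^(2/3)*3^(1/3)*a/2), a)


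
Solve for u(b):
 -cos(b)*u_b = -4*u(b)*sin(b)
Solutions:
 u(b) = C1/cos(b)^4


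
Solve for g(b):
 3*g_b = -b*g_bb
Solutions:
 g(b) = C1 + C2/b^2


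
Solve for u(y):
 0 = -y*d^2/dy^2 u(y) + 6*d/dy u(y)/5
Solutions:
 u(y) = C1 + C2*y^(11/5)


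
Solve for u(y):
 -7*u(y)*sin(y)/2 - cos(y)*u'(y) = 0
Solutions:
 u(y) = C1*cos(y)^(7/2)


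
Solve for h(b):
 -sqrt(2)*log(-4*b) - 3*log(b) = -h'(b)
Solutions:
 h(b) = C1 + b*(sqrt(2) + 3)*log(b) + b*(-3 - sqrt(2) + 2*sqrt(2)*log(2) + sqrt(2)*I*pi)


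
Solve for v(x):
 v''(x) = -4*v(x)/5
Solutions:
 v(x) = C1*sin(2*sqrt(5)*x/5) + C2*cos(2*sqrt(5)*x/5)


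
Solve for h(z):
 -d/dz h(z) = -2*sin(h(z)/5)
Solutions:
 -2*z + 5*log(cos(h(z)/5) - 1)/2 - 5*log(cos(h(z)/5) + 1)/2 = C1


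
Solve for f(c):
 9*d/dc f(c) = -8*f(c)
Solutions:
 f(c) = C1*exp(-8*c/9)


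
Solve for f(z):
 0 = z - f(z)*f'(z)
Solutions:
 f(z) = -sqrt(C1 + z^2)
 f(z) = sqrt(C1 + z^2)


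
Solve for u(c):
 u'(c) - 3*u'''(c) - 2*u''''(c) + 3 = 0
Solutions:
 u(c) = C1 + C4*exp(c/2) - 3*c + (C2 + C3*c)*exp(-c)


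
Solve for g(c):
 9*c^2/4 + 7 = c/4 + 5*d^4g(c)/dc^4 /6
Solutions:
 g(c) = C1 + C2*c + C3*c^2 + C4*c^3 + 3*c^6/400 - c^5/400 + 7*c^4/20


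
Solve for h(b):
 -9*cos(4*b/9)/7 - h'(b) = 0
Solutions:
 h(b) = C1 - 81*sin(4*b/9)/28


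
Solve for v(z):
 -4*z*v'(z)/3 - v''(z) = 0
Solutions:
 v(z) = C1 + C2*erf(sqrt(6)*z/3)


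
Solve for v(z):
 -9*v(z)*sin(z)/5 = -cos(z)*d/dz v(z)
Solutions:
 v(z) = C1/cos(z)^(9/5)


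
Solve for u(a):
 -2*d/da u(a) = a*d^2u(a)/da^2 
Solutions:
 u(a) = C1 + C2/a


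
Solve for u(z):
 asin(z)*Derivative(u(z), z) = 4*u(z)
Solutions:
 u(z) = C1*exp(4*Integral(1/asin(z), z))


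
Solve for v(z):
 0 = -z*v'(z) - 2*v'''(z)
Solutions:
 v(z) = C1 + Integral(C2*airyai(-2^(2/3)*z/2) + C3*airybi(-2^(2/3)*z/2), z)


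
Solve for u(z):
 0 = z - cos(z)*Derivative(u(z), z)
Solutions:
 u(z) = C1 + Integral(z/cos(z), z)


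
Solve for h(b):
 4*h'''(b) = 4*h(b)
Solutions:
 h(b) = C3*exp(b) + (C1*sin(sqrt(3)*b/2) + C2*cos(sqrt(3)*b/2))*exp(-b/2)


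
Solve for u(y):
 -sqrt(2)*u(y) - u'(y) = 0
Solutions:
 u(y) = C1*exp(-sqrt(2)*y)


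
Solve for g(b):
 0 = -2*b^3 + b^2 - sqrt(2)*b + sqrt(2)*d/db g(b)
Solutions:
 g(b) = C1 + sqrt(2)*b^4/4 - sqrt(2)*b^3/6 + b^2/2


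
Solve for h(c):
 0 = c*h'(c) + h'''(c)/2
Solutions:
 h(c) = C1 + Integral(C2*airyai(-2^(1/3)*c) + C3*airybi(-2^(1/3)*c), c)


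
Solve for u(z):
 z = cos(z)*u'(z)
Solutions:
 u(z) = C1 + Integral(z/cos(z), z)


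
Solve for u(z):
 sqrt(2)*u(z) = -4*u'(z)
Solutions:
 u(z) = C1*exp(-sqrt(2)*z/4)


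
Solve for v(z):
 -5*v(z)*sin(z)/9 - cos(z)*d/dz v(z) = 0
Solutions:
 v(z) = C1*cos(z)^(5/9)


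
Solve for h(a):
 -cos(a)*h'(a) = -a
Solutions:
 h(a) = C1 + Integral(a/cos(a), a)


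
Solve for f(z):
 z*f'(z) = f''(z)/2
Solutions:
 f(z) = C1 + C2*erfi(z)


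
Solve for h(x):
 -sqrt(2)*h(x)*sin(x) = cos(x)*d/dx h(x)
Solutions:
 h(x) = C1*cos(x)^(sqrt(2))


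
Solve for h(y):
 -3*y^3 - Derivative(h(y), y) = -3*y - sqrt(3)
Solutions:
 h(y) = C1 - 3*y^4/4 + 3*y^2/2 + sqrt(3)*y


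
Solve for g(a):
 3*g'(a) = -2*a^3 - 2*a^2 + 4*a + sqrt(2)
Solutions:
 g(a) = C1 - a^4/6 - 2*a^3/9 + 2*a^2/3 + sqrt(2)*a/3


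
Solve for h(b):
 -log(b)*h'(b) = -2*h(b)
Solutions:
 h(b) = C1*exp(2*li(b))


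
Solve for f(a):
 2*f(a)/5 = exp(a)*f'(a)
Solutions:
 f(a) = C1*exp(-2*exp(-a)/5)


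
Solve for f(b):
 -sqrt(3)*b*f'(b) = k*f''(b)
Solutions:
 f(b) = C1 + C2*sqrt(k)*erf(sqrt(2)*3^(1/4)*b*sqrt(1/k)/2)


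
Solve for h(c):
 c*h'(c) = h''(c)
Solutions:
 h(c) = C1 + C2*erfi(sqrt(2)*c/2)


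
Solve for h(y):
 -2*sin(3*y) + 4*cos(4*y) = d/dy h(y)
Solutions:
 h(y) = C1 + sin(4*y) + 2*cos(3*y)/3


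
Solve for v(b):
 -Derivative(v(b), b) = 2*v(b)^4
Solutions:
 v(b) = (-3^(2/3) - 3*3^(1/6)*I)*(1/(C1 + 2*b))^(1/3)/6
 v(b) = (-3^(2/3) + 3*3^(1/6)*I)*(1/(C1 + 2*b))^(1/3)/6
 v(b) = (1/(C1 + 6*b))^(1/3)


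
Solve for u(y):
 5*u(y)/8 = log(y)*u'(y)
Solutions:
 u(y) = C1*exp(5*li(y)/8)


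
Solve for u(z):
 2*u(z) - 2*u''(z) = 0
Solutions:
 u(z) = C1*exp(-z) + C2*exp(z)


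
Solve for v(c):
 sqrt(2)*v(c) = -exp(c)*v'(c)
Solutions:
 v(c) = C1*exp(sqrt(2)*exp(-c))


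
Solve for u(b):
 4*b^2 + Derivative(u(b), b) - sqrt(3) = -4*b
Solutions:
 u(b) = C1 - 4*b^3/3 - 2*b^2 + sqrt(3)*b


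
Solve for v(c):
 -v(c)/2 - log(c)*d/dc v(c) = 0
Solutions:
 v(c) = C1*exp(-li(c)/2)


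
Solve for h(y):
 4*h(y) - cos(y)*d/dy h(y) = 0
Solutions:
 h(y) = C1*(sin(y)^2 + 2*sin(y) + 1)/(sin(y)^2 - 2*sin(y) + 1)


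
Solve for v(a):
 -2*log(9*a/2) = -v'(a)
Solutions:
 v(a) = C1 + 2*a*log(a) - 2*a + a*log(81/4)


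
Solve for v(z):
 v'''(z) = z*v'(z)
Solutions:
 v(z) = C1 + Integral(C2*airyai(z) + C3*airybi(z), z)


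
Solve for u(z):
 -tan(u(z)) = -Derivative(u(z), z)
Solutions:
 u(z) = pi - asin(C1*exp(z))
 u(z) = asin(C1*exp(z))


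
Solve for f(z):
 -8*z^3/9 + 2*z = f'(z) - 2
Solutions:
 f(z) = C1 - 2*z^4/9 + z^2 + 2*z


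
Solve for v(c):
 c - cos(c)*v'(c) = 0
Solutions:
 v(c) = C1 + Integral(c/cos(c), c)


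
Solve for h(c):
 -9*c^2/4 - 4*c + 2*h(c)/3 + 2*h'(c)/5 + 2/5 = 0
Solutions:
 h(c) = C1*exp(-5*c/3) + 27*c^2/8 + 39*c/20 - 177/100


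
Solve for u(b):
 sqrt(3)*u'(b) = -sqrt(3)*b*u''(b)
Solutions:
 u(b) = C1 + C2*log(b)


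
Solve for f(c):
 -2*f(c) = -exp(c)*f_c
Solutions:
 f(c) = C1*exp(-2*exp(-c))


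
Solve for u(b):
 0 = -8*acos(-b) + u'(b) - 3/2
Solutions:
 u(b) = C1 + 8*b*acos(-b) + 3*b/2 + 8*sqrt(1 - b^2)


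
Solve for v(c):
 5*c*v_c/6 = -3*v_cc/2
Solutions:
 v(c) = C1 + C2*erf(sqrt(10)*c/6)


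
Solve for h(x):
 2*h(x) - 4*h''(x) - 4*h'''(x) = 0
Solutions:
 h(x) = C1*exp(-x*(2*2^(2/3)/(3*sqrt(57) + 23)^(1/3) + 4 + 2^(1/3)*(3*sqrt(57) + 23)^(1/3))/12)*sin(2^(1/3)*sqrt(3)*x*(-(3*sqrt(57) + 23)^(1/3) + 2*2^(1/3)/(3*sqrt(57) + 23)^(1/3))/12) + C2*exp(-x*(2*2^(2/3)/(3*sqrt(57) + 23)^(1/3) + 4 + 2^(1/3)*(3*sqrt(57) + 23)^(1/3))/12)*cos(2^(1/3)*sqrt(3)*x*(-(3*sqrt(57) + 23)^(1/3) + 2*2^(1/3)/(3*sqrt(57) + 23)^(1/3))/12) + C3*exp(x*(-2 + 2*2^(2/3)/(3*sqrt(57) + 23)^(1/3) + 2^(1/3)*(3*sqrt(57) + 23)^(1/3))/6)


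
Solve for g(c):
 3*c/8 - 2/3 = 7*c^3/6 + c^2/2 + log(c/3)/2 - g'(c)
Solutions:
 g(c) = C1 + 7*c^4/24 + c^3/6 - 3*c^2/16 + c*log(c)/2 - c*log(3)/2 + c/6


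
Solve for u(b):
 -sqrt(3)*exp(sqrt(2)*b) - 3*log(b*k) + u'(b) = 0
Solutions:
 u(b) = C1 + 3*b*log(b*k) - 3*b + sqrt(6)*exp(sqrt(2)*b)/2


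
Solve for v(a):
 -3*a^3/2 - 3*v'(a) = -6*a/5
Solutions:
 v(a) = C1 - a^4/8 + a^2/5


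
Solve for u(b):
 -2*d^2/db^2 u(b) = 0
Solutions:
 u(b) = C1 + C2*b


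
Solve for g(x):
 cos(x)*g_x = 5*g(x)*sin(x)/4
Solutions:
 g(x) = C1/cos(x)^(5/4)


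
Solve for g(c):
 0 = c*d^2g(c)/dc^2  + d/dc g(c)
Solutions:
 g(c) = C1 + C2*log(c)


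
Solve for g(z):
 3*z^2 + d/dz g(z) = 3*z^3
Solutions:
 g(z) = C1 + 3*z^4/4 - z^3


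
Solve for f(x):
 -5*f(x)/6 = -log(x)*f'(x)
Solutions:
 f(x) = C1*exp(5*li(x)/6)


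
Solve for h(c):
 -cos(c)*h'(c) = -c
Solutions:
 h(c) = C1 + Integral(c/cos(c), c)


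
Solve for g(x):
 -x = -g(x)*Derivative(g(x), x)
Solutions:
 g(x) = -sqrt(C1 + x^2)
 g(x) = sqrt(C1 + x^2)


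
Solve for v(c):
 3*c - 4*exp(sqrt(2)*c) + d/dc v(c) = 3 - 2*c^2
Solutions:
 v(c) = C1 - 2*c^3/3 - 3*c^2/2 + 3*c + 2*sqrt(2)*exp(sqrt(2)*c)


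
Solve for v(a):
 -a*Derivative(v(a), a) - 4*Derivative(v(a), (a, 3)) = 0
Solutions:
 v(a) = C1 + Integral(C2*airyai(-2^(1/3)*a/2) + C3*airybi(-2^(1/3)*a/2), a)


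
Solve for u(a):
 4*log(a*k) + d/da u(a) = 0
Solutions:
 u(a) = C1 - 4*a*log(a*k) + 4*a


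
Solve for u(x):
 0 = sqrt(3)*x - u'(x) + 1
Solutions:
 u(x) = C1 + sqrt(3)*x^2/2 + x


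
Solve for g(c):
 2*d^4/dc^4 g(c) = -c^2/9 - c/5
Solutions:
 g(c) = C1 + C2*c + C3*c^2 + C4*c^3 - c^6/6480 - c^5/1200


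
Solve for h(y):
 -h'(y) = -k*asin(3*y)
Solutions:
 h(y) = C1 + k*(y*asin(3*y) + sqrt(1 - 9*y^2)/3)


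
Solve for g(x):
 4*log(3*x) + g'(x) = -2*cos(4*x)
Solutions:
 g(x) = C1 - 4*x*log(x) - 4*x*log(3) + 4*x - sin(4*x)/2


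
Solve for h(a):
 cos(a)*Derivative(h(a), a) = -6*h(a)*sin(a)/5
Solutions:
 h(a) = C1*cos(a)^(6/5)


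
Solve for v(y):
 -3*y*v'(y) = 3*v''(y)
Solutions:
 v(y) = C1 + C2*erf(sqrt(2)*y/2)


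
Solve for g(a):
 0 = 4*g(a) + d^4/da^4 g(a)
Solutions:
 g(a) = (C1*sin(a) + C2*cos(a))*exp(-a) + (C3*sin(a) + C4*cos(a))*exp(a)


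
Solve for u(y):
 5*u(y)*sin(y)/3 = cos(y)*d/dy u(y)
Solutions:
 u(y) = C1/cos(y)^(5/3)


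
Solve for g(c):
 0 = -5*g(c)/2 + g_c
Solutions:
 g(c) = C1*exp(5*c/2)


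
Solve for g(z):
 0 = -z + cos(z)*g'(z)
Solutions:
 g(z) = C1 + Integral(z/cos(z), z)


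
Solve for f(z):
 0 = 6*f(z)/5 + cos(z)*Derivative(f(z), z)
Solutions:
 f(z) = C1*(sin(z) - 1)^(3/5)/(sin(z) + 1)^(3/5)


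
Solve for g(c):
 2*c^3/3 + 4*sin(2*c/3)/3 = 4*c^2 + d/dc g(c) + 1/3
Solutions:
 g(c) = C1 + c^4/6 - 4*c^3/3 - c/3 - 2*cos(2*c/3)


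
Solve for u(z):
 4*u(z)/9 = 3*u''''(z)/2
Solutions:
 u(z) = C1*exp(-2^(3/4)*3^(1/4)*z/3) + C2*exp(2^(3/4)*3^(1/4)*z/3) + C3*sin(2^(3/4)*3^(1/4)*z/3) + C4*cos(2^(3/4)*3^(1/4)*z/3)


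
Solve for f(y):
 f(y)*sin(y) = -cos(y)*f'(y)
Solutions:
 f(y) = C1*cos(y)


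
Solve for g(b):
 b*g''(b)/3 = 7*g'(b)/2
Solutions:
 g(b) = C1 + C2*b^(23/2)


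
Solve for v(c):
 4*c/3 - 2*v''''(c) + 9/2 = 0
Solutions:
 v(c) = C1 + C2*c + C3*c^2 + C4*c^3 + c^5/180 + 3*c^4/32


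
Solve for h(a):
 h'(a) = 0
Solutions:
 h(a) = C1


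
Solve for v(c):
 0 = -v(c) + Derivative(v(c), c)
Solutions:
 v(c) = C1*exp(c)


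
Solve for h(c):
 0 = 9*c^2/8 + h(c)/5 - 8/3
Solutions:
 h(c) = 40/3 - 45*c^2/8


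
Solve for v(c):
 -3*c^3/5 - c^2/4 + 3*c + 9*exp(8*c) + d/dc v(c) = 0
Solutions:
 v(c) = C1 + 3*c^4/20 + c^3/12 - 3*c^2/2 - 9*exp(8*c)/8


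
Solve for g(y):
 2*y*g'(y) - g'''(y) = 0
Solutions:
 g(y) = C1 + Integral(C2*airyai(2^(1/3)*y) + C3*airybi(2^(1/3)*y), y)


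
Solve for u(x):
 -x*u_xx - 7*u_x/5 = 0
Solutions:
 u(x) = C1 + C2/x^(2/5)


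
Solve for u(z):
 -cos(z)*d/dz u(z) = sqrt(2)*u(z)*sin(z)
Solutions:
 u(z) = C1*cos(z)^(sqrt(2))


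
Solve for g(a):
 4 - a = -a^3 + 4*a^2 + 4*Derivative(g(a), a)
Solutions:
 g(a) = C1 + a^4/16 - a^3/3 - a^2/8 + a


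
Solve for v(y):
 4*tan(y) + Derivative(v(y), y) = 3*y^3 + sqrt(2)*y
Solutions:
 v(y) = C1 + 3*y^4/4 + sqrt(2)*y^2/2 + 4*log(cos(y))


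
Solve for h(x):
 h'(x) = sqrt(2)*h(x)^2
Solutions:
 h(x) = -1/(C1 + sqrt(2)*x)


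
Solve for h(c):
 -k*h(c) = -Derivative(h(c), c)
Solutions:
 h(c) = C1*exp(c*k)


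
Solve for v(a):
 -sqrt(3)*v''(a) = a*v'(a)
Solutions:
 v(a) = C1 + C2*erf(sqrt(2)*3^(3/4)*a/6)


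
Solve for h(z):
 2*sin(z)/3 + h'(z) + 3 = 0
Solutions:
 h(z) = C1 - 3*z + 2*cos(z)/3


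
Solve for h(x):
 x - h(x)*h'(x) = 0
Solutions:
 h(x) = -sqrt(C1 + x^2)
 h(x) = sqrt(C1 + x^2)


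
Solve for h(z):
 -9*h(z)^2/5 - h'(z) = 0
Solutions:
 h(z) = 5/(C1 + 9*z)


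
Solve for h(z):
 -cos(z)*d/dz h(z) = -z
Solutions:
 h(z) = C1 + Integral(z/cos(z), z)


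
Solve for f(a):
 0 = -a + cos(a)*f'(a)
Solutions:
 f(a) = C1 + Integral(a/cos(a), a)


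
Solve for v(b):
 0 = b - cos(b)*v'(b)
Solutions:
 v(b) = C1 + Integral(b/cos(b), b)


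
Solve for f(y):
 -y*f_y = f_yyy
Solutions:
 f(y) = C1 + Integral(C2*airyai(-y) + C3*airybi(-y), y)


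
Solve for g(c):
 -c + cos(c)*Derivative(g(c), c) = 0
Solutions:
 g(c) = C1 + Integral(c/cos(c), c)


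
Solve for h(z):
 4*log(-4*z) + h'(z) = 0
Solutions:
 h(z) = C1 - 4*z*log(-z) + 4*z*(1 - 2*log(2))


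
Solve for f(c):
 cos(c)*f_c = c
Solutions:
 f(c) = C1 + Integral(c/cos(c), c)


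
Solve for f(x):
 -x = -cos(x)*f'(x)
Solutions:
 f(x) = C1 + Integral(x/cos(x), x)


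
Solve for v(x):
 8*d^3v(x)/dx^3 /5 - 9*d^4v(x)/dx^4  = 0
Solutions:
 v(x) = C1 + C2*x + C3*x^2 + C4*exp(8*x/45)


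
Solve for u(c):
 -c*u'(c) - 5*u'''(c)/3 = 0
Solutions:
 u(c) = C1 + Integral(C2*airyai(-3^(1/3)*5^(2/3)*c/5) + C3*airybi(-3^(1/3)*5^(2/3)*c/5), c)


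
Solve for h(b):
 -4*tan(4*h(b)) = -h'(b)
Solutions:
 h(b) = -asin(C1*exp(16*b))/4 + pi/4
 h(b) = asin(C1*exp(16*b))/4


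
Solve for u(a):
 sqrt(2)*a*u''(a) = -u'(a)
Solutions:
 u(a) = C1 + C2*a^(1 - sqrt(2)/2)


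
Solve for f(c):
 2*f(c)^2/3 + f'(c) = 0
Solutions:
 f(c) = 3/(C1 + 2*c)


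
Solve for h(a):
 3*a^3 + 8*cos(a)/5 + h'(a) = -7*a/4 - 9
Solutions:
 h(a) = C1 - 3*a^4/4 - 7*a^2/8 - 9*a - 8*sin(a)/5


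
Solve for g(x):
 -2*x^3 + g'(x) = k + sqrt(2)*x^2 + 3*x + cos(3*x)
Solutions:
 g(x) = C1 + k*x + x^4/2 + sqrt(2)*x^3/3 + 3*x^2/2 + sin(3*x)/3


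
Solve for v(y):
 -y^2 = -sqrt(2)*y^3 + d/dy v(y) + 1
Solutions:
 v(y) = C1 + sqrt(2)*y^4/4 - y^3/3 - y


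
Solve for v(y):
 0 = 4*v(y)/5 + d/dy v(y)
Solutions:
 v(y) = C1*exp(-4*y/5)


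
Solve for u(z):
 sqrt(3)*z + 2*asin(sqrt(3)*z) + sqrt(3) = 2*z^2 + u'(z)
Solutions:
 u(z) = C1 - 2*z^3/3 + sqrt(3)*z^2/2 + 2*z*asin(sqrt(3)*z) + sqrt(3)*z + 2*sqrt(3)*sqrt(1 - 3*z^2)/3


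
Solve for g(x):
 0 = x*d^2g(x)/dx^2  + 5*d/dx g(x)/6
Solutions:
 g(x) = C1 + C2*x^(1/6)


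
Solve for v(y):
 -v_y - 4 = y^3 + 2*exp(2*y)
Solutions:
 v(y) = C1 - y^4/4 - 4*y - exp(2*y)


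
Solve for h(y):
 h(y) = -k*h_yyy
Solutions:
 h(y) = C1*exp(y*(-1/k)^(1/3)) + C2*exp(y*(-1/k)^(1/3)*(-1 + sqrt(3)*I)/2) + C3*exp(-y*(-1/k)^(1/3)*(1 + sqrt(3)*I)/2)


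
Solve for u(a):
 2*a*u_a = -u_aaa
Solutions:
 u(a) = C1 + Integral(C2*airyai(-2^(1/3)*a) + C3*airybi(-2^(1/3)*a), a)


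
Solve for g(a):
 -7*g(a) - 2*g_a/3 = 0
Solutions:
 g(a) = C1*exp(-21*a/2)


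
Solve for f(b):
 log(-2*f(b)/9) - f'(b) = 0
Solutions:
 -Integral(1/(log(-_y) - 2*log(3) + log(2)), (_y, f(b))) = C1 - b


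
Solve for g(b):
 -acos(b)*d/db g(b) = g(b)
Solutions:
 g(b) = C1*exp(-Integral(1/acos(b), b))


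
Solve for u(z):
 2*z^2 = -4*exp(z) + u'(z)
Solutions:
 u(z) = C1 + 2*z^3/3 + 4*exp(z)


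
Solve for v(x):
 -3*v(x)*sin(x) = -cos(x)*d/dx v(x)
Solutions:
 v(x) = C1/cos(x)^3


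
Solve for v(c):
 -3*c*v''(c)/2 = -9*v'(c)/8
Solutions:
 v(c) = C1 + C2*c^(7/4)


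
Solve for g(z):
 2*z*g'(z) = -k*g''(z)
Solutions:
 g(z) = C1 + C2*sqrt(k)*erf(z*sqrt(1/k))


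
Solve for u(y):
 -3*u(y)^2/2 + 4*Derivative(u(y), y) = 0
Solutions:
 u(y) = -8/(C1 + 3*y)


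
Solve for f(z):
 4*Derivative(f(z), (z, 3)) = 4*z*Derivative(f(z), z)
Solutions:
 f(z) = C1 + Integral(C2*airyai(z) + C3*airybi(z), z)


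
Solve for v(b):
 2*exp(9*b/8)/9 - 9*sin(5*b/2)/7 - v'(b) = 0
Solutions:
 v(b) = C1 + 16*exp(9*b/8)/81 + 18*cos(5*b/2)/35


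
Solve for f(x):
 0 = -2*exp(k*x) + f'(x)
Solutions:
 f(x) = C1 + 2*exp(k*x)/k


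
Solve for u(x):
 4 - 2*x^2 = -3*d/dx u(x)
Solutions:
 u(x) = C1 + 2*x^3/9 - 4*x/3


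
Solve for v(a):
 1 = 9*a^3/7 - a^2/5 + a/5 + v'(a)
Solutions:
 v(a) = C1 - 9*a^4/28 + a^3/15 - a^2/10 + a


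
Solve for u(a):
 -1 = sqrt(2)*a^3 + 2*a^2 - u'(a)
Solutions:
 u(a) = C1 + sqrt(2)*a^4/4 + 2*a^3/3 + a


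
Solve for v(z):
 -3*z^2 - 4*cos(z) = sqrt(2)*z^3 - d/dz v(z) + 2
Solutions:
 v(z) = C1 + sqrt(2)*z^4/4 + z^3 + 2*z + 4*sin(z)


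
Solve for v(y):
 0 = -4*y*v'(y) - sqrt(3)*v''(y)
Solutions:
 v(y) = C1 + C2*erf(sqrt(2)*3^(3/4)*y/3)


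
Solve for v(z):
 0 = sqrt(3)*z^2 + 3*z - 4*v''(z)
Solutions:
 v(z) = C1 + C2*z + sqrt(3)*z^4/48 + z^3/8


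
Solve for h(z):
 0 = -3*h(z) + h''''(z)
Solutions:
 h(z) = C1*exp(-3^(1/4)*z) + C2*exp(3^(1/4)*z) + C3*sin(3^(1/4)*z) + C4*cos(3^(1/4)*z)


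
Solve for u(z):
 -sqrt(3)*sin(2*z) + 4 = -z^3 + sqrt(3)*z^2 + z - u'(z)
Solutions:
 u(z) = C1 - z^4/4 + sqrt(3)*z^3/3 + z^2/2 - 4*z - sqrt(3)*cos(2*z)/2


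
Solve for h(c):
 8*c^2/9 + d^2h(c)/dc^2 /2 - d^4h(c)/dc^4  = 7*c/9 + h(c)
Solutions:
 h(c) = 8*c^2/9 - 7*c/9 + (C1*sin(c*sin(atan(sqrt(15))/2)) + C2*cos(c*sin(atan(sqrt(15))/2)))*exp(-c*cos(atan(sqrt(15))/2)) + (C3*sin(c*sin(atan(sqrt(15))/2)) + C4*cos(c*sin(atan(sqrt(15))/2)))*exp(c*cos(atan(sqrt(15))/2)) + 8/9


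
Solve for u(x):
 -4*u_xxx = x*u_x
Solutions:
 u(x) = C1 + Integral(C2*airyai(-2^(1/3)*x/2) + C3*airybi(-2^(1/3)*x/2), x)


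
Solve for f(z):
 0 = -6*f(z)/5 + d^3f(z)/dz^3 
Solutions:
 f(z) = C3*exp(5^(2/3)*6^(1/3)*z/5) + (C1*sin(2^(1/3)*3^(5/6)*5^(2/3)*z/10) + C2*cos(2^(1/3)*3^(5/6)*5^(2/3)*z/10))*exp(-5^(2/3)*6^(1/3)*z/10)


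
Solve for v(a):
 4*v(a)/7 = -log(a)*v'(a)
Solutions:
 v(a) = C1*exp(-4*li(a)/7)


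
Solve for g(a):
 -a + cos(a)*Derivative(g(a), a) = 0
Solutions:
 g(a) = C1 + Integral(a/cos(a), a)


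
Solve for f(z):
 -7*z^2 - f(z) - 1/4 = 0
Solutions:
 f(z) = -7*z^2 - 1/4


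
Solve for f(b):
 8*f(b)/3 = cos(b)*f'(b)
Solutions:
 f(b) = C1*(sin(b) + 1)^(4/3)/(sin(b) - 1)^(4/3)


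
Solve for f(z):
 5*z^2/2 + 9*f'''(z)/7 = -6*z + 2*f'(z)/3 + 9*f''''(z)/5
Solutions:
 f(z) = C1 + C2*exp(z*(5*5^(2/3)/(7*sqrt(2051) + 318)^(1/3) + 10 + 5^(1/3)*(7*sqrt(2051) + 318)^(1/3))/42)*sin(sqrt(3)*5^(1/3)*z*(-(7*sqrt(2051) + 318)^(1/3) + 5*5^(1/3)/(7*sqrt(2051) + 318)^(1/3))/42) + C3*exp(z*(5*5^(2/3)/(7*sqrt(2051) + 318)^(1/3) + 10 + 5^(1/3)*(7*sqrt(2051) + 318)^(1/3))/42)*cos(sqrt(3)*5^(1/3)*z*(-(7*sqrt(2051) + 318)^(1/3) + 5*5^(1/3)/(7*sqrt(2051) + 318)^(1/3))/42) + C4*exp(z*(-5^(1/3)*(7*sqrt(2051) + 318)^(1/3) - 5*5^(2/3)/(7*sqrt(2051) + 318)^(1/3) + 5)/21) + 5*z^3/4 + 9*z^2/2 + 405*z/28


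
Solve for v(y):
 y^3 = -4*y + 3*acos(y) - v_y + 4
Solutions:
 v(y) = C1 - y^4/4 - 2*y^2 + 3*y*acos(y) + 4*y - 3*sqrt(1 - y^2)


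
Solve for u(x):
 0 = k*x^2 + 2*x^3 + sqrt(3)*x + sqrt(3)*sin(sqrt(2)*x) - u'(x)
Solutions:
 u(x) = C1 + k*x^3/3 + x^4/2 + sqrt(3)*x^2/2 - sqrt(6)*cos(sqrt(2)*x)/2


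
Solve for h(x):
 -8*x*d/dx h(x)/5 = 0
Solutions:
 h(x) = C1


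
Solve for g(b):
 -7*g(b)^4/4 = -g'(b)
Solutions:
 g(b) = 2^(2/3)*(-1/(C1 + 21*b))^(1/3)
 g(b) = (-1/(C1 + 7*b))^(1/3)*(-6^(2/3) - 3*2^(2/3)*3^(1/6)*I)/6
 g(b) = (-1/(C1 + 7*b))^(1/3)*(-6^(2/3) + 3*2^(2/3)*3^(1/6)*I)/6


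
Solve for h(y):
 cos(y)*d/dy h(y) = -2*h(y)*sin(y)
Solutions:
 h(y) = C1*cos(y)^2


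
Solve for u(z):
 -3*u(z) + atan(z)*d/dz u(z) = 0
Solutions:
 u(z) = C1*exp(3*Integral(1/atan(z), z))


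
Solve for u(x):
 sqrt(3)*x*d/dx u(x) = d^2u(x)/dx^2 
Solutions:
 u(x) = C1 + C2*erfi(sqrt(2)*3^(1/4)*x/2)


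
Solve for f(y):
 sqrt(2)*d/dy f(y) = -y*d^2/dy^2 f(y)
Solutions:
 f(y) = C1 + C2*y^(1 - sqrt(2))


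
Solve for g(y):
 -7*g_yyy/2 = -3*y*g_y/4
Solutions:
 g(y) = C1 + Integral(C2*airyai(14^(2/3)*3^(1/3)*y/14) + C3*airybi(14^(2/3)*3^(1/3)*y/14), y)


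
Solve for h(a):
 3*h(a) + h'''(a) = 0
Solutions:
 h(a) = C3*exp(-3^(1/3)*a) + (C1*sin(3^(5/6)*a/2) + C2*cos(3^(5/6)*a/2))*exp(3^(1/3)*a/2)


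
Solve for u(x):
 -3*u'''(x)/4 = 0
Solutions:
 u(x) = C1 + C2*x + C3*x^2


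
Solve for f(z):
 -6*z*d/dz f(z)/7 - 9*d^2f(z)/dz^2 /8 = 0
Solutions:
 f(z) = C1 + C2*erf(2*sqrt(42)*z/21)


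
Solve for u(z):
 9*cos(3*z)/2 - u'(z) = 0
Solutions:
 u(z) = C1 + 3*sin(3*z)/2


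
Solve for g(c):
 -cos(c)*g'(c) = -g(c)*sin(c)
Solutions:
 g(c) = C1/cos(c)


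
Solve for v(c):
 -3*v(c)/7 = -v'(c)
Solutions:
 v(c) = C1*exp(3*c/7)


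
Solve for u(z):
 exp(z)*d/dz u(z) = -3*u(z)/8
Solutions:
 u(z) = C1*exp(3*exp(-z)/8)


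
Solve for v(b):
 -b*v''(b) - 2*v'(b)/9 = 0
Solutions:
 v(b) = C1 + C2*b^(7/9)


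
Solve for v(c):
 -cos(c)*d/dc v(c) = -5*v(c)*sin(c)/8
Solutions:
 v(c) = C1/cos(c)^(5/8)


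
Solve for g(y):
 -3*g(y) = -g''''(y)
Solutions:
 g(y) = C1*exp(-3^(1/4)*y) + C2*exp(3^(1/4)*y) + C3*sin(3^(1/4)*y) + C4*cos(3^(1/4)*y)


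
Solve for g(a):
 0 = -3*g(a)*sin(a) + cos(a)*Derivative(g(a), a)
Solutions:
 g(a) = C1/cos(a)^3


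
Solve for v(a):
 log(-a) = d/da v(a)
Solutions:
 v(a) = C1 + a*log(-a) - a


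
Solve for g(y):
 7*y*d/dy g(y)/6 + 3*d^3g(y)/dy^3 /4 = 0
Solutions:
 g(y) = C1 + Integral(C2*airyai(-42^(1/3)*y/3) + C3*airybi(-42^(1/3)*y/3), y)


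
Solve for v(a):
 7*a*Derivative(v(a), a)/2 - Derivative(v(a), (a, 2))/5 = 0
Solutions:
 v(a) = C1 + C2*erfi(sqrt(35)*a/2)


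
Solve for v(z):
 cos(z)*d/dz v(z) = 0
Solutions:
 v(z) = C1


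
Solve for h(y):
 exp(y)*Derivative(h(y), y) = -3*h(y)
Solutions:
 h(y) = C1*exp(3*exp(-y))


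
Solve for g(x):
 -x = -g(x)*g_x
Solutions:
 g(x) = -sqrt(C1 + x^2)
 g(x) = sqrt(C1 + x^2)


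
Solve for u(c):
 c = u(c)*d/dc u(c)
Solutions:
 u(c) = -sqrt(C1 + c^2)
 u(c) = sqrt(C1 + c^2)


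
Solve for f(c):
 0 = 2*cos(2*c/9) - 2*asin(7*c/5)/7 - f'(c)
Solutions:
 f(c) = C1 - 2*c*asin(7*c/5)/7 - 2*sqrt(25 - 49*c^2)/49 + 9*sin(2*c/9)


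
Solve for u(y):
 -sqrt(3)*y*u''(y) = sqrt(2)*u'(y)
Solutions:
 u(y) = C1 + C2*y^(1 - sqrt(6)/3)


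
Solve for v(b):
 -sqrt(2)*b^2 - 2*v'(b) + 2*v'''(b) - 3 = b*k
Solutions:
 v(b) = C1 + C2*exp(-b) + C3*exp(b) - sqrt(2)*b^3/6 - b^2*k/4 - 3*b/2 - sqrt(2)*b


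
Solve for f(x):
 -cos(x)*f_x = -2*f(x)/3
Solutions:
 f(x) = C1*(sin(x) + 1)^(1/3)/(sin(x) - 1)^(1/3)


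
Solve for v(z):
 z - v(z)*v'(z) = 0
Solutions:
 v(z) = -sqrt(C1 + z^2)
 v(z) = sqrt(C1 + z^2)
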